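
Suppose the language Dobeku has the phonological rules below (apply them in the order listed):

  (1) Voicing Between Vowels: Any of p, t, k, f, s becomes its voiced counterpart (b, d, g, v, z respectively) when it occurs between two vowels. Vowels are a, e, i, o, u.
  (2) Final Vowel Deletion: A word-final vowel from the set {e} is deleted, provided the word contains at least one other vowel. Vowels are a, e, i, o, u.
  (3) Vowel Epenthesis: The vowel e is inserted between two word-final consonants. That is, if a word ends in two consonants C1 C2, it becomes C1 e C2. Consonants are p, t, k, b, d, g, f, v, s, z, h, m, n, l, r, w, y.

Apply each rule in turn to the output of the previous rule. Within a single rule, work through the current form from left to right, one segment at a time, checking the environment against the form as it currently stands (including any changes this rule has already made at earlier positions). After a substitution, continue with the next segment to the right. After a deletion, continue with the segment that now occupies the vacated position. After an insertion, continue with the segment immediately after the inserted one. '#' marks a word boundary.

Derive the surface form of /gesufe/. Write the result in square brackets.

(1) Voicing Between Vowels: [gesufe] → [gezuve]
(2) Final Vowel Deletion: [gezuve] → [gezuv]
(3) Vowel Epenthesis: no change — [gezuv]

[gezuv]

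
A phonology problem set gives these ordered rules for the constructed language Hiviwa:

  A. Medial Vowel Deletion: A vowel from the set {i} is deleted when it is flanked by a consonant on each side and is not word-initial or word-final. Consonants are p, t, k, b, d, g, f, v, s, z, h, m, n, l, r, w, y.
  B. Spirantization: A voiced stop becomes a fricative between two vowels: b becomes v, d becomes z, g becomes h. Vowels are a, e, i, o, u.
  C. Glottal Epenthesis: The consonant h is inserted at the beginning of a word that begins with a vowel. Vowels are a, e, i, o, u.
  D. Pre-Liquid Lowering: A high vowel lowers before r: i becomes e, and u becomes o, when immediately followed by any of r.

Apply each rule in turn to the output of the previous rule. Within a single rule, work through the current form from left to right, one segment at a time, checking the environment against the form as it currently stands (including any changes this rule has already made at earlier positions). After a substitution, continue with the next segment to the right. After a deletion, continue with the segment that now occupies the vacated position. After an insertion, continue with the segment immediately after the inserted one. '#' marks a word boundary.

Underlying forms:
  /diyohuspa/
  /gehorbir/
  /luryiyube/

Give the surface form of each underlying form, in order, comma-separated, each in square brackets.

/diyohuspa/:
  A Medial Vowel Deletion: [diyohuspa] → [dyohuspa]
  B Spirantization: no change — [dyohuspa]
  C Glottal Epenthesis: no change — [dyohuspa]
  D Pre-Liquid Lowering: no change — [dyohuspa]
/gehorbir/:
  A Medial Vowel Deletion: [gehorbir] → [gehorbr]
  B Spirantization: no change — [gehorbr]
  C Glottal Epenthesis: no change — [gehorbr]
  D Pre-Liquid Lowering: no change — [gehorbr]
/luryiyube/:
  A Medial Vowel Deletion: [luryiyube] → [luryyube]
  B Spirantization: [luryyube] → [luryyuve]
  C Glottal Epenthesis: no change — [luryyuve]
  D Pre-Liquid Lowering: [luryyuve] → [loryyuve]

[dyohuspa], [gehorbr], [loryyuve]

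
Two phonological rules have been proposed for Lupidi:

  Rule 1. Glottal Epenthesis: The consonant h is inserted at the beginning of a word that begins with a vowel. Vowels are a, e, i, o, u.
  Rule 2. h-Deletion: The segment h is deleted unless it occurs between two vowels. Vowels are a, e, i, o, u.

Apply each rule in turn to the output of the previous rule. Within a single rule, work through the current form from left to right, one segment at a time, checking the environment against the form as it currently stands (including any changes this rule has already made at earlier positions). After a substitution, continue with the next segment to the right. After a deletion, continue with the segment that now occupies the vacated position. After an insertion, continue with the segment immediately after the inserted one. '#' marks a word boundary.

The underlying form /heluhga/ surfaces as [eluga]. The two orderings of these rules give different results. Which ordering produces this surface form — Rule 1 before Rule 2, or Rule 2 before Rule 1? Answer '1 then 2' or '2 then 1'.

Order 1 then 2:
  1 Glottal Epenthesis: no change — [heluhga]
  2 h-Deletion: [heluhga] → [eluga]
  result: [eluga]
Order 2 then 1:
  2 h-Deletion: [heluhga] → [eluga]
  1 Glottal Epenthesis: [eluga] → [heluga]
  result: [heluga]

1 then 2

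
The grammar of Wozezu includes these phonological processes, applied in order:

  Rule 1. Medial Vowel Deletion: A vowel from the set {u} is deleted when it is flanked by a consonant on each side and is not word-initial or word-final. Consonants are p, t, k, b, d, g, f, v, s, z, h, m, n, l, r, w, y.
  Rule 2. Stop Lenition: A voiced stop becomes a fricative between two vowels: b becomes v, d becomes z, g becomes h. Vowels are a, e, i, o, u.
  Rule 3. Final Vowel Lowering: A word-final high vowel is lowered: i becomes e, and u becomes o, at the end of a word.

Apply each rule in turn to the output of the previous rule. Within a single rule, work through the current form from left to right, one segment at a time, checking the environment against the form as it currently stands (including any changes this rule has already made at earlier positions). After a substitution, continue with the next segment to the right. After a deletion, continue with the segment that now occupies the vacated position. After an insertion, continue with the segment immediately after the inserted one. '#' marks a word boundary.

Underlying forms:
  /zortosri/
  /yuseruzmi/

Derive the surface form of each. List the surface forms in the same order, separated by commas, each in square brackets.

/zortosri/:
  Rule 1 Medial Vowel Deletion: no change — [zortosri]
  Rule 2 Stop Lenition: no change — [zortosri]
  Rule 3 Final Vowel Lowering: [zortosri] → [zortosre]
/yuseruzmi/:
  Rule 1 Medial Vowel Deletion: [yuseruzmi] → [yserzmi]
  Rule 2 Stop Lenition: no change — [yserzmi]
  Rule 3 Final Vowel Lowering: [yserzmi] → [yserzme]

[zortosre], [yserzme]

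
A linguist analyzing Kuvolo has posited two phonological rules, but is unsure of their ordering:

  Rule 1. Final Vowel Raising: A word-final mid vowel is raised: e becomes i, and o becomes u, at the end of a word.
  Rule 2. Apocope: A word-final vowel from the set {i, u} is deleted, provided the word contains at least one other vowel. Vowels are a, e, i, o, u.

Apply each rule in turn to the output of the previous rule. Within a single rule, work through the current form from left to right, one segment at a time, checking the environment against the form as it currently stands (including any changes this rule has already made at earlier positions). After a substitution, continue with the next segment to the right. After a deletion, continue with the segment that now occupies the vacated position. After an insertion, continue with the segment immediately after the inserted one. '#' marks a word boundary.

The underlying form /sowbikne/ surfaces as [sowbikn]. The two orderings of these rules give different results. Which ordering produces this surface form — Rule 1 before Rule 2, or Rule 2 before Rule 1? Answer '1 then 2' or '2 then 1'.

Order 1 then 2:
  1 Final Vowel Raising: [sowbikne] → [sowbikni]
  2 Apocope: [sowbikni] → [sowbikn]
  result: [sowbikn]
Order 2 then 1:
  2 Apocope: no change — [sowbikne]
  1 Final Vowel Raising: [sowbikne] → [sowbikni]
  result: [sowbikni]

1 then 2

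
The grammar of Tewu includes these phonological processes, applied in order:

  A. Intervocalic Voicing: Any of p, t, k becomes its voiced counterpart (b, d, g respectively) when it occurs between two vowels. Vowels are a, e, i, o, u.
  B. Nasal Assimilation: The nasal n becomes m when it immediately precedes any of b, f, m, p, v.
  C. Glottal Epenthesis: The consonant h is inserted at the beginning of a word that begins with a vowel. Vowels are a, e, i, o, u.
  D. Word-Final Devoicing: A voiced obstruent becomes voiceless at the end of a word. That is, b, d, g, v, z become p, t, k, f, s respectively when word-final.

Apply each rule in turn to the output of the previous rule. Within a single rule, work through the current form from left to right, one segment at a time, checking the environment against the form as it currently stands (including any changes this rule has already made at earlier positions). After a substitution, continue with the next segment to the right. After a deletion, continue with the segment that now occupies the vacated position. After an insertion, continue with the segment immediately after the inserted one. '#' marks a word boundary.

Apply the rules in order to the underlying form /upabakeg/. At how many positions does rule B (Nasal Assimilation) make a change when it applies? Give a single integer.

A Intervocalic Voicing: [upabakeg] → [ubabageg]
B Nasal Assimilation: no change — [ubabageg]
C Glottal Epenthesis: [ubabageg] → [hubabageg]
D Word-Final Devoicing: [hubabageg] → [hubabagek]
Rule B changed 0 position(s).

0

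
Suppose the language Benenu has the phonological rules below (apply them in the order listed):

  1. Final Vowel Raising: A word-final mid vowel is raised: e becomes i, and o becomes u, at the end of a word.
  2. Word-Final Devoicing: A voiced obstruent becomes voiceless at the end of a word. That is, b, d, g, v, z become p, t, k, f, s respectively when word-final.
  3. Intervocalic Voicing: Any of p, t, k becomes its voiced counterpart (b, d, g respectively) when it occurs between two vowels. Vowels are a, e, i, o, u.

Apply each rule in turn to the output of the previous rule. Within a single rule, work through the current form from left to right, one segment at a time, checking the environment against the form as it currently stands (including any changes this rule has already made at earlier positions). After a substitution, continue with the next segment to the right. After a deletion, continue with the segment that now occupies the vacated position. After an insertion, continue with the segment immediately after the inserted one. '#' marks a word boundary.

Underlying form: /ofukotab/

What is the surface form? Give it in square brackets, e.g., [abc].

1 Final Vowel Raising: no change — [ofukotab]
2 Word-Final Devoicing: [ofukotab] → [ofukotap]
3 Intervocalic Voicing: [ofukotap] → [ofugodap]

[ofugodap]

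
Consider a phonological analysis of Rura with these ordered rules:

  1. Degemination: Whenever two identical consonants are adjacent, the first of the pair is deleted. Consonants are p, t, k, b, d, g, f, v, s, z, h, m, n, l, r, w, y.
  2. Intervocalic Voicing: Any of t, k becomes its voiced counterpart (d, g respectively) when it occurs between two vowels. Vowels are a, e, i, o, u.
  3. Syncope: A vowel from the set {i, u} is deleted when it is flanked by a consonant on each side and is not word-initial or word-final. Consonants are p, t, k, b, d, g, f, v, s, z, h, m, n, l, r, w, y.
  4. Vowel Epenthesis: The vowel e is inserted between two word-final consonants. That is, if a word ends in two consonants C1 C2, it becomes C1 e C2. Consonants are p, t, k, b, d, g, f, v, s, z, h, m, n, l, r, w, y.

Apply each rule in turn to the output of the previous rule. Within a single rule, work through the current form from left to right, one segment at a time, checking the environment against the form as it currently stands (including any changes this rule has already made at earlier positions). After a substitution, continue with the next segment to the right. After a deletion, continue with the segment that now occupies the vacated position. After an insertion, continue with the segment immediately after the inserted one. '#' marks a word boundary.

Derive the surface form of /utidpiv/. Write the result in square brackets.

[uddpev]

1 Degemination: no change — [utidpiv]
2 Intervocalic Voicing: [utidpiv] → [udidpiv]
3 Syncope: [udidpiv] → [uddpv]
4 Vowel Epenthesis: [uddpv] → [uddpev]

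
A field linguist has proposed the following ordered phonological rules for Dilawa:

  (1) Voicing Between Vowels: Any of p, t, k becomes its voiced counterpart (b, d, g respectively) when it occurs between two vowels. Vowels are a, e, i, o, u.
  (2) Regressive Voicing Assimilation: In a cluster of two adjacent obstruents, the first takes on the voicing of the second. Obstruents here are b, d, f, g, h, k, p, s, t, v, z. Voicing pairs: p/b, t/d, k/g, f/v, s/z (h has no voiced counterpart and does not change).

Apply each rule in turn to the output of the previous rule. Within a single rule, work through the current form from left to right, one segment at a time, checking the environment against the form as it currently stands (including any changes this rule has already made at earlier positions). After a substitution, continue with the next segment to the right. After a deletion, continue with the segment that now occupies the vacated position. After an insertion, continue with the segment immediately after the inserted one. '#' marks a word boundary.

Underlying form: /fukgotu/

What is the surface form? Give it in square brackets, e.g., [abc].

(1) Voicing Between Vowels: [fukgotu] → [fukgodu]
(2) Regressive Voicing Assimilation: [fukgodu] → [fuggodu]

[fuggodu]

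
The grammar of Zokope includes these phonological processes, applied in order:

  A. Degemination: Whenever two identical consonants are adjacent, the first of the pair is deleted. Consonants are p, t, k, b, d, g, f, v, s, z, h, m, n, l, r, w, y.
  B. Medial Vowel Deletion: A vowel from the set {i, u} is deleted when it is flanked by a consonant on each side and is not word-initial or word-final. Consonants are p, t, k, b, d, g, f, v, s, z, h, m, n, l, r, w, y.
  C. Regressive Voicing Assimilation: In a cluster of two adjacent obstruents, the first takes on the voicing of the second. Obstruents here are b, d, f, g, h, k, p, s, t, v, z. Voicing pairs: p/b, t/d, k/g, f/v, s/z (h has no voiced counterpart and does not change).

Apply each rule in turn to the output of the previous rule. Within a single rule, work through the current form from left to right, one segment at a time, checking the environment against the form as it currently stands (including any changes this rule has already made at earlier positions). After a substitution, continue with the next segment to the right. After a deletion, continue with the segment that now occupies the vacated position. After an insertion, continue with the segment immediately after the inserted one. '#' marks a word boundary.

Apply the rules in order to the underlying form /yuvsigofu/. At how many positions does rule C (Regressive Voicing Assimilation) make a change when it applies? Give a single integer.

2

A Degemination: no change — [yuvsigofu]
B Medial Vowel Deletion: [yuvsigofu] → [yvsgofu]
C Regressive Voicing Assimilation: [yvsgofu] → [yfzgofu]
Rule C changed 2 position(s).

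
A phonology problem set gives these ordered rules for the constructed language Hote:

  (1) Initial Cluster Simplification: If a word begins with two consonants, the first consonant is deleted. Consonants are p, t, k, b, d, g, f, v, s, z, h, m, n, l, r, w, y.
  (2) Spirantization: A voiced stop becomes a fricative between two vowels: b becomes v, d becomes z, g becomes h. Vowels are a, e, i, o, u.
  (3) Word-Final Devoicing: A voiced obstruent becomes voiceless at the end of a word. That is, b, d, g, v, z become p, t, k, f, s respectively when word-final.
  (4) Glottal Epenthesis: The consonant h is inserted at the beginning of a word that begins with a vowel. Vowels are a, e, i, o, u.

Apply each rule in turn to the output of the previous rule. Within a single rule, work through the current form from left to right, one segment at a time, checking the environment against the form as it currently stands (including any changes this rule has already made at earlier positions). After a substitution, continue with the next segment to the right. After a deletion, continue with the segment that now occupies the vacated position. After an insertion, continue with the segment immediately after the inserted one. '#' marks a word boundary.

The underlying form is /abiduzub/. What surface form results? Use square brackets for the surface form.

[havizuzup]

(1) Initial Cluster Simplification: no change — [abiduzub]
(2) Spirantization: [abiduzub] → [avizuzub]
(3) Word-Final Devoicing: [avizuzub] → [avizuzup]
(4) Glottal Epenthesis: [avizuzup] → [havizuzup]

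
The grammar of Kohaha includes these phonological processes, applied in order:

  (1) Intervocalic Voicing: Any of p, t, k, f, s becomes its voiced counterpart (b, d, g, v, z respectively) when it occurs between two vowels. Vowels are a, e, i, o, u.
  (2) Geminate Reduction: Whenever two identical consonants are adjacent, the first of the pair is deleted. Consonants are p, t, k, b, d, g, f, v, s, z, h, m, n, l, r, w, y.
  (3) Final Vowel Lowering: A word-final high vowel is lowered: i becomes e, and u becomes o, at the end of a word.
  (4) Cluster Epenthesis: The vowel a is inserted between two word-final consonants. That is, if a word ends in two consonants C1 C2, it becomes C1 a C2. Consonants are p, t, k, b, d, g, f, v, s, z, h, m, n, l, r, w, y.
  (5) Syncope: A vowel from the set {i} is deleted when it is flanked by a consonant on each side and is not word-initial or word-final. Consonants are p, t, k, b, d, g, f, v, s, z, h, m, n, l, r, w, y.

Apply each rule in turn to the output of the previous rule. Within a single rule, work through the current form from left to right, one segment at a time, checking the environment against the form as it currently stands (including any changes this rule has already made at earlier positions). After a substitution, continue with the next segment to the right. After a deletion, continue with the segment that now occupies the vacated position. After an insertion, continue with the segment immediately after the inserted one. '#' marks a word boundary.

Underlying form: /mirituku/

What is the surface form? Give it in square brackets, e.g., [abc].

[mrdugo]

(1) Intervocalic Voicing: [mirituku] → [miridugu]
(2) Geminate Reduction: no change — [miridugu]
(3) Final Vowel Lowering: [miridugu] → [miridugo]
(4) Cluster Epenthesis: no change — [miridugo]
(5) Syncope: [miridugo] → [mrdugo]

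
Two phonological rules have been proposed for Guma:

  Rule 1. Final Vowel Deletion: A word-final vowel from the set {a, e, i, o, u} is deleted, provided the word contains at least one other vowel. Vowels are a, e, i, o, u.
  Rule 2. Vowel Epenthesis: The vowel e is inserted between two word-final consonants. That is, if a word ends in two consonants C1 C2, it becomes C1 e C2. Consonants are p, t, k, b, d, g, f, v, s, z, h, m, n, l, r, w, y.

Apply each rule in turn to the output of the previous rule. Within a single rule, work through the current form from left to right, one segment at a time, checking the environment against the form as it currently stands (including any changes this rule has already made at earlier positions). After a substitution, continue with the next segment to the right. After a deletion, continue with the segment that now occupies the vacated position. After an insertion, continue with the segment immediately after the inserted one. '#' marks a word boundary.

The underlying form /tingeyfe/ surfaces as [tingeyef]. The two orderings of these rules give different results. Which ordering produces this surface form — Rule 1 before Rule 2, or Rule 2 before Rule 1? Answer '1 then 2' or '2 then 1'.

1 then 2

Order 1 then 2:
  1 Final Vowel Deletion: [tingeyfe] → [tingeyf]
  2 Vowel Epenthesis: [tingeyf] → [tingeyef]
  result: [tingeyef]
Order 2 then 1:
  2 Vowel Epenthesis: no change — [tingeyfe]
  1 Final Vowel Deletion: [tingeyfe] → [tingeyf]
  result: [tingeyf]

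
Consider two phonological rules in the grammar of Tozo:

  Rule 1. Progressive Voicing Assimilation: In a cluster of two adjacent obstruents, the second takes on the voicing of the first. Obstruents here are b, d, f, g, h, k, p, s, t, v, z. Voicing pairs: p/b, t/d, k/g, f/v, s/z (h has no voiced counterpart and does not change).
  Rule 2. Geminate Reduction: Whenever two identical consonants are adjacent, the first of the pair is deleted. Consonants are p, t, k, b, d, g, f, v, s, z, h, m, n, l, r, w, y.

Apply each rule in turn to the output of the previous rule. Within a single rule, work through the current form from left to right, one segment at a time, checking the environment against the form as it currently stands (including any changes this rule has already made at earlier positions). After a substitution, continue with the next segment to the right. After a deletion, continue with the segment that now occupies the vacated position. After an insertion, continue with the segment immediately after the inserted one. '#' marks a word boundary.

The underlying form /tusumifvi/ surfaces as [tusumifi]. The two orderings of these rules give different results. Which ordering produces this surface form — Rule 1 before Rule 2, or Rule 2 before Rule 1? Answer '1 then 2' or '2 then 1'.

Order 1 then 2:
  1 Progressive Voicing Assimilation: [tusumifvi] → [tusumiffi]
  2 Geminate Reduction: [tusumiffi] → [tusumifi]
  result: [tusumifi]
Order 2 then 1:
  2 Geminate Reduction: no change — [tusumifvi]
  1 Progressive Voicing Assimilation: [tusumifvi] → [tusumiffi]
  result: [tusumiffi]

1 then 2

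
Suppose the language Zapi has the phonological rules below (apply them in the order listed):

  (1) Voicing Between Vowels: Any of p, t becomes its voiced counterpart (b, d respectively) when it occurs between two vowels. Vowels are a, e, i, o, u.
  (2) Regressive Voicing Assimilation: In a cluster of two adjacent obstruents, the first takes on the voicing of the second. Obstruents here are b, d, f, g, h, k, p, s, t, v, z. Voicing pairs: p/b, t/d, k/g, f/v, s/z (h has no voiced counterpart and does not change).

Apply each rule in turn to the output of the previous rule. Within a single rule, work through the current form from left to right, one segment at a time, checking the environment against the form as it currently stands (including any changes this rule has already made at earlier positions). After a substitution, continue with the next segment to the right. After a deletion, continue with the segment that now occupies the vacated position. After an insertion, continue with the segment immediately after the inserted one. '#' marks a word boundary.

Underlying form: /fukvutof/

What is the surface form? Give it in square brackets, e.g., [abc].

[fugvudof]

(1) Voicing Between Vowels: [fukvutof] → [fukvudof]
(2) Regressive Voicing Assimilation: [fukvudof] → [fugvudof]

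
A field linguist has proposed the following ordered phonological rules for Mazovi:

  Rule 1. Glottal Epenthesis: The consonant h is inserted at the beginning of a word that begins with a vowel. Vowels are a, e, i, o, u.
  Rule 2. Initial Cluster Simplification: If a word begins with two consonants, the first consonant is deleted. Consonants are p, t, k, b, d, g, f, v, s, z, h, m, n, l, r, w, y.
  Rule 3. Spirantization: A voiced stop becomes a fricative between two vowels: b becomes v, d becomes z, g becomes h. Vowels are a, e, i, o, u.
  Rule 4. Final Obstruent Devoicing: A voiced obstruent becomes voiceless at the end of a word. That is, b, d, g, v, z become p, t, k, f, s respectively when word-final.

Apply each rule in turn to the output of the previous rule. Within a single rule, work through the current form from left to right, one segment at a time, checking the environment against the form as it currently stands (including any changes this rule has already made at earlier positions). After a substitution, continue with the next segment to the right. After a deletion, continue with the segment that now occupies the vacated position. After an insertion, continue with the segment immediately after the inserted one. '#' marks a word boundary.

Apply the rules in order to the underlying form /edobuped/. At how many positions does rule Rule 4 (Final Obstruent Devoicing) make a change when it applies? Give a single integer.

1

Rule 1 Glottal Epenthesis: [edobuped] → [hedobuped]
Rule 2 Initial Cluster Simplification: no change — [hedobuped]
Rule 3 Spirantization: [hedobuped] → [hezovuped]
Rule 4 Final Obstruent Devoicing: [hezovuped] → [hezovupet]
Rule Rule 4 changed 1 position(s).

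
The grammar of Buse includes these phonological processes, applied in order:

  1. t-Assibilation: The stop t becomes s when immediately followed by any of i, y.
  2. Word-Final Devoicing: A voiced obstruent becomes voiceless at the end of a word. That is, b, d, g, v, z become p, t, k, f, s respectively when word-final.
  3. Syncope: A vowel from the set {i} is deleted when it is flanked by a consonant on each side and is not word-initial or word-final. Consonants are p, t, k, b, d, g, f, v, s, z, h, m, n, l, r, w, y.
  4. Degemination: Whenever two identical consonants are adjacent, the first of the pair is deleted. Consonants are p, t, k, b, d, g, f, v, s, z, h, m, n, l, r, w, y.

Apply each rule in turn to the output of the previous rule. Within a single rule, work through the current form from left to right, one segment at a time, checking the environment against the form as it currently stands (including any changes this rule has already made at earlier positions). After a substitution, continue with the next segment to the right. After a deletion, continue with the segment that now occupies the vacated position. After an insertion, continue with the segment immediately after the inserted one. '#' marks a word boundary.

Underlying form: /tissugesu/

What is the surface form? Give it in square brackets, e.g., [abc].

1 t-Assibilation: [tissugesu] → [sissugesu]
2 Word-Final Devoicing: no change — [sissugesu]
3 Syncope: [sissugesu] → [sssugesu]
4 Degemination: [sssugesu] → [sugesu]

[sugesu]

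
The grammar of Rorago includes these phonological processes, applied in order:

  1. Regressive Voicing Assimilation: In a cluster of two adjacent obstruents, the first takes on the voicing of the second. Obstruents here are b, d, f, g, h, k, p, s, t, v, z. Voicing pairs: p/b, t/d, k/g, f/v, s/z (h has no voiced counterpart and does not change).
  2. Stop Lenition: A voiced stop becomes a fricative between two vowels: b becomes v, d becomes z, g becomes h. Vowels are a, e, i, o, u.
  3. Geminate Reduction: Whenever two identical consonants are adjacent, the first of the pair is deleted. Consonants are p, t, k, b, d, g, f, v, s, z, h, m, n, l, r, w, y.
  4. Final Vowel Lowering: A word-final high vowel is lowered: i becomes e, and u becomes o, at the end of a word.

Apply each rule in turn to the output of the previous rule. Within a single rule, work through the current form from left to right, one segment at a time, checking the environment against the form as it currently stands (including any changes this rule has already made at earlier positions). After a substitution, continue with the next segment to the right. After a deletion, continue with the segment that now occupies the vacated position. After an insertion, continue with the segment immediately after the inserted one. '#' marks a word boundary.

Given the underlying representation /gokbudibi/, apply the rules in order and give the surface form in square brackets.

1 Regressive Voicing Assimilation: [gokbudibi] → [gogbudibi]
2 Stop Lenition: [gogbudibi] → [gogbuzivi]
3 Geminate Reduction: no change — [gogbuzivi]
4 Final Vowel Lowering: [gogbuzivi] → [gogbuzive]

[gogbuzive]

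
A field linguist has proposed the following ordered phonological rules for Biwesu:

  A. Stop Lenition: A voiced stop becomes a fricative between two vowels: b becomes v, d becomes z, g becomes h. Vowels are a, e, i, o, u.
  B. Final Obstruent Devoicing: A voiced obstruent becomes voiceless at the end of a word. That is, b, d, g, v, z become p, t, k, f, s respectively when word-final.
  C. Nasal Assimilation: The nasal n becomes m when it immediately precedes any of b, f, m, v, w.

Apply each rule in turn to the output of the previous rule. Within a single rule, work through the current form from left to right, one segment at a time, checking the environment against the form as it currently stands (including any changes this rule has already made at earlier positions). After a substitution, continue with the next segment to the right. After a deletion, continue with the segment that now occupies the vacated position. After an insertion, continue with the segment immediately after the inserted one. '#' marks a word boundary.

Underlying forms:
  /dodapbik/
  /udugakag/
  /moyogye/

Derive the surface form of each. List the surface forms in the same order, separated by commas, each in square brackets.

[dozapbik], [uzuhakak], [moyogye]

/dodapbik/:
  A Stop Lenition: [dodapbik] → [dozapbik]
  B Final Obstruent Devoicing: no change — [dozapbik]
  C Nasal Assimilation: no change — [dozapbik]
/udugakag/:
  A Stop Lenition: [udugakag] → [uzuhakag]
  B Final Obstruent Devoicing: [uzuhakag] → [uzuhakak]
  C Nasal Assimilation: no change — [uzuhakak]
/moyogye/:
  A Stop Lenition: no change — [moyogye]
  B Final Obstruent Devoicing: no change — [moyogye]
  C Nasal Assimilation: no change — [moyogye]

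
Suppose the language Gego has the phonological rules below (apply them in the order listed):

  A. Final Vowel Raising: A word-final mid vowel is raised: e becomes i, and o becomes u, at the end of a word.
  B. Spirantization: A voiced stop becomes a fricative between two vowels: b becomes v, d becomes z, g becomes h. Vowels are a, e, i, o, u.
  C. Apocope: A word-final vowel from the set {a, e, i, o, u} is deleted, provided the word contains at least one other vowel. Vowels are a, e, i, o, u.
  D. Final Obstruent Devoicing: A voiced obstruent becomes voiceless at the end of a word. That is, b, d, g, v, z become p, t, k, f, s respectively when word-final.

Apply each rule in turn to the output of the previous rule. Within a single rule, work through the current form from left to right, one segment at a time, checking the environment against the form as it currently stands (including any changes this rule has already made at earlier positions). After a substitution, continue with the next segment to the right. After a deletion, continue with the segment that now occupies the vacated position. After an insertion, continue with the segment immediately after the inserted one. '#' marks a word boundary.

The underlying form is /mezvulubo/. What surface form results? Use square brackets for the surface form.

[mezvuluf]

A Final Vowel Raising: [mezvulubo] → [mezvulubu]
B Spirantization: [mezvulubu] → [mezvuluvu]
C Apocope: [mezvuluvu] → [mezvuluv]
D Final Obstruent Devoicing: [mezvuluv] → [mezvuluf]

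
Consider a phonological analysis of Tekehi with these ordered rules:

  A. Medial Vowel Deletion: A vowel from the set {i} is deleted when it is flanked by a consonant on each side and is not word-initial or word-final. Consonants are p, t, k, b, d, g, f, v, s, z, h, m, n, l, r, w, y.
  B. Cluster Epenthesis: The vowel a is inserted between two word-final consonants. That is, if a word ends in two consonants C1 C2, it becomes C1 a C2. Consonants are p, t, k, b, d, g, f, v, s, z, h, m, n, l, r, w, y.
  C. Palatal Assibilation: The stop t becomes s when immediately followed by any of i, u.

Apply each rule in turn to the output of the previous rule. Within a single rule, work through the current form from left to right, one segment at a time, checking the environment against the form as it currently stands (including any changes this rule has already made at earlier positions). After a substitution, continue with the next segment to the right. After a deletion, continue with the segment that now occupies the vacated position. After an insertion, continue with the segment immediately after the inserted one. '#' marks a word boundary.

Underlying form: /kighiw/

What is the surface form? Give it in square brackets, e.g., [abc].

A Medial Vowel Deletion: [kighiw] → [kghw]
B Cluster Epenthesis: [kghw] → [kghaw]
C Palatal Assibilation: no change — [kghaw]

[kghaw]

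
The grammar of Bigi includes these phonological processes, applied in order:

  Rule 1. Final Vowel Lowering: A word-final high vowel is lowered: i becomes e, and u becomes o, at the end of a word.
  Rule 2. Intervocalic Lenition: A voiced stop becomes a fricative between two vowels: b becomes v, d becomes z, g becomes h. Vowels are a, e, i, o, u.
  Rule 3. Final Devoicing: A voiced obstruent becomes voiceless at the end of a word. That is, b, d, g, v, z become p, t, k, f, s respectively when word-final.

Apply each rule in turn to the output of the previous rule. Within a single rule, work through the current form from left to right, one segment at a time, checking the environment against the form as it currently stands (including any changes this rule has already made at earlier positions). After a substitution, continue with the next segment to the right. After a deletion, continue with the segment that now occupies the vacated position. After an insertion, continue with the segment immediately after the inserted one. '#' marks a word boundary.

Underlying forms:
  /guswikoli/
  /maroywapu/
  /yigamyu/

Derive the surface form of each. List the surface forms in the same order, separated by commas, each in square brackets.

[guswikole], [maroywapo], [yihamyo]

/guswikoli/:
  Rule 1 Final Vowel Lowering: [guswikoli] → [guswikole]
  Rule 2 Intervocalic Lenition: no change — [guswikole]
  Rule 3 Final Devoicing: no change — [guswikole]
/maroywapu/:
  Rule 1 Final Vowel Lowering: [maroywapu] → [maroywapo]
  Rule 2 Intervocalic Lenition: no change — [maroywapo]
  Rule 3 Final Devoicing: no change — [maroywapo]
/yigamyu/:
  Rule 1 Final Vowel Lowering: [yigamyu] → [yigamyo]
  Rule 2 Intervocalic Lenition: [yigamyo] → [yihamyo]
  Rule 3 Final Devoicing: no change — [yihamyo]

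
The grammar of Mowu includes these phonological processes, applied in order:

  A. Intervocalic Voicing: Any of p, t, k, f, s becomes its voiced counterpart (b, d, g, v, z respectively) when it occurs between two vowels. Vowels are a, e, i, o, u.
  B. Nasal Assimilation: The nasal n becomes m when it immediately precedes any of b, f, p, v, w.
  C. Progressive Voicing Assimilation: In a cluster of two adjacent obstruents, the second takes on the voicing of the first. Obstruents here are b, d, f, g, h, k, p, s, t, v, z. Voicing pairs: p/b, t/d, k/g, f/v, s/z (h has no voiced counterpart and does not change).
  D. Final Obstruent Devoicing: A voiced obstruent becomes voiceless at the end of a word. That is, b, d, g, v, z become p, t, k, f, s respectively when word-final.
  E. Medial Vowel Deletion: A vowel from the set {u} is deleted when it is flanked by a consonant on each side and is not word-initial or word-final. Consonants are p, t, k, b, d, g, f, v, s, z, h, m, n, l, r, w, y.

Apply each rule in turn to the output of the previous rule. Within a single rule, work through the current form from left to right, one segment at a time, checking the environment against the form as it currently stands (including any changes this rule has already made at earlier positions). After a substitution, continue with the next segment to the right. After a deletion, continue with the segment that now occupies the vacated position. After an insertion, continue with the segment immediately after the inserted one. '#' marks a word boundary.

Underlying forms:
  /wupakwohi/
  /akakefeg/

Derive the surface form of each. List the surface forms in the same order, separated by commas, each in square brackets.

/wupakwohi/:
  A Intervocalic Voicing: [wupakwohi] → [wubakwohi]
  B Nasal Assimilation: no change — [wubakwohi]
  C Progressive Voicing Assimilation: no change — [wubakwohi]
  D Final Obstruent Devoicing: no change — [wubakwohi]
  E Medial Vowel Deletion: [wubakwohi] → [wbakwohi]
/akakefeg/:
  A Intervocalic Voicing: [akakefeg] → [agageveg]
  B Nasal Assimilation: no change — [agageveg]
  C Progressive Voicing Assimilation: no change — [agageveg]
  D Final Obstruent Devoicing: [agageveg] → [agagevek]
  E Medial Vowel Deletion: no change — [agagevek]

[wbakwohi], [agagevek]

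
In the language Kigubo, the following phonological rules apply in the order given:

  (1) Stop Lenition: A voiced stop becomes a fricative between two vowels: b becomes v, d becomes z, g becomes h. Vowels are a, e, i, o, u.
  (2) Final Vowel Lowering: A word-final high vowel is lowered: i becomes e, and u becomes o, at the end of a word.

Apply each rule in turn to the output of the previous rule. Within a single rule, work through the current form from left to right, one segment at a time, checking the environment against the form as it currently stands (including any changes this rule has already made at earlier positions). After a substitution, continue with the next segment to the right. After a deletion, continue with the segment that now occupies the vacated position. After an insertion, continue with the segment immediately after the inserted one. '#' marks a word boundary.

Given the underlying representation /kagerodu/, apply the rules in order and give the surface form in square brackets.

[kaherozo]

(1) Stop Lenition: [kagerodu] → [kaherozu]
(2) Final Vowel Lowering: [kaherozu] → [kaherozo]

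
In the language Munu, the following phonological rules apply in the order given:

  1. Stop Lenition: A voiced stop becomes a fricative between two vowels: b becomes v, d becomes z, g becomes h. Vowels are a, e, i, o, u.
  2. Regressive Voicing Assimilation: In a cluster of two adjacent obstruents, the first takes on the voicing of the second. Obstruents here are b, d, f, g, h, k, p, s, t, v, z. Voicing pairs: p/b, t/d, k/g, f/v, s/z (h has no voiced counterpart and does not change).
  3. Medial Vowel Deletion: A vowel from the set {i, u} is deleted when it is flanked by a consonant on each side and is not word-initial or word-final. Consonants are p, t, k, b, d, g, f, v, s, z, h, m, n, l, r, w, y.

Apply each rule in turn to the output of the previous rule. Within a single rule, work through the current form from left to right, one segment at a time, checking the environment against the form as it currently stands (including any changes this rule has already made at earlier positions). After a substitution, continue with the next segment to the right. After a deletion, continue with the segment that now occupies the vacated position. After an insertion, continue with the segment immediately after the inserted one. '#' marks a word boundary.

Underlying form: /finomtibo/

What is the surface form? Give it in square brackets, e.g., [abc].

[fnomtvo]

1 Stop Lenition: [finomtibo] → [finomtivo]
2 Regressive Voicing Assimilation: no change — [finomtivo]
3 Medial Vowel Deletion: [finomtivo] → [fnomtvo]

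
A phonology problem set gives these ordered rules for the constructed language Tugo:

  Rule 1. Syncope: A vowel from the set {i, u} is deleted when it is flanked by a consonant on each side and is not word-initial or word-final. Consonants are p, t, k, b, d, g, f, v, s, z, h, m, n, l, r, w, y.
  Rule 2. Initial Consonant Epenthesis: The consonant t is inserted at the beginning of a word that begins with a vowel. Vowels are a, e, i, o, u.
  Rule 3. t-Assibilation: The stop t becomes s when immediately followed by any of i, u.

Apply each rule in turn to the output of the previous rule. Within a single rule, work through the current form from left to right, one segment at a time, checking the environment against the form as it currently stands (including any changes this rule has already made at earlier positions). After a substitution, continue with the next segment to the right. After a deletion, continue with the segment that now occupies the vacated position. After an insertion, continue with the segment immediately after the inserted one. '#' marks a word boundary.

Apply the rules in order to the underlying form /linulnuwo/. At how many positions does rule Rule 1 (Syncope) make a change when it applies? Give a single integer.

Rule 1 Syncope: [linulnuwo] → [lnlnwo]
Rule 2 Initial Consonant Epenthesis: no change — [lnlnwo]
Rule 3 t-Assibilation: no change — [lnlnwo]
Rule Rule 1 changed 3 position(s).

3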